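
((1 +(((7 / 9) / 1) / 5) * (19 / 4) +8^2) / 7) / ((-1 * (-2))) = 4.70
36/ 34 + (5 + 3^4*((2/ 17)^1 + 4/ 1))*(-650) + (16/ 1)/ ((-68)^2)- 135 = -63631458/ 289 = -220178.06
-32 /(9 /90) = -320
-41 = -41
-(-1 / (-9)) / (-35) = 1 / 315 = 0.00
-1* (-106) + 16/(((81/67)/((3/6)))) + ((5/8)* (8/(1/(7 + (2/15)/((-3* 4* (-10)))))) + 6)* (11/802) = 147047599/1299240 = 113.18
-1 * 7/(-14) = 1/2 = 0.50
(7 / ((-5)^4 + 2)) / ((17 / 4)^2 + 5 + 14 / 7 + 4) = 112 / 291555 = 0.00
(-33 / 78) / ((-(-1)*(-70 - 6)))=11 / 1976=0.01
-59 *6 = -354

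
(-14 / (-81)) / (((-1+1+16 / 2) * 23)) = 7 / 7452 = 0.00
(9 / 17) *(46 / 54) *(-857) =-19711 / 51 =-386.49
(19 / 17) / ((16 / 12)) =57 / 68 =0.84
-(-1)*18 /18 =1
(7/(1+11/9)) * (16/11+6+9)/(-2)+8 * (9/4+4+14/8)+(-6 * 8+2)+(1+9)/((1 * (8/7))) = 367/440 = 0.83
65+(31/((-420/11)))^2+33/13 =156390853/2293200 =68.20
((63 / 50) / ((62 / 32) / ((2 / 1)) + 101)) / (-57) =-0.00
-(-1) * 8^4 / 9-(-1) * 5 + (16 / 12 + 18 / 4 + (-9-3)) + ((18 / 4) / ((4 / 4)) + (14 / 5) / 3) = 20672 / 45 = 459.38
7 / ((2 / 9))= 63 / 2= 31.50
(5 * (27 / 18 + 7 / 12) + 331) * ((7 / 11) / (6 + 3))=28679 / 1188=24.14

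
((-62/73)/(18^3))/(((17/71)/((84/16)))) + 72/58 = 173253485/139925232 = 1.24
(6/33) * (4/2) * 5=20/11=1.82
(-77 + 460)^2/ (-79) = -146689/ 79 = -1856.82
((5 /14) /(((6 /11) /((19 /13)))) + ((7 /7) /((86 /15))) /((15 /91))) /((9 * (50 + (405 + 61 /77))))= 1040831 /2118815712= 0.00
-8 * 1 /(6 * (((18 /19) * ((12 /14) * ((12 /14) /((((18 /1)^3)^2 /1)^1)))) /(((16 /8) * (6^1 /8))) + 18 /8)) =-48866328 /82461929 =-0.59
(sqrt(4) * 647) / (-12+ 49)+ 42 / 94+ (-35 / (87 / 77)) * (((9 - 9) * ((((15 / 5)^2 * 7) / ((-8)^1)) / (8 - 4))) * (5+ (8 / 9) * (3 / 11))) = 61595 / 1739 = 35.42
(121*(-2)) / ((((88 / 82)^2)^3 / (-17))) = 2693.09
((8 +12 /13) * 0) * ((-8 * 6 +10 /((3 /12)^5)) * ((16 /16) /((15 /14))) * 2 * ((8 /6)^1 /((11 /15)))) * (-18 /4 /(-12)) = 0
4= 4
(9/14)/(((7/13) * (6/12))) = 117/49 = 2.39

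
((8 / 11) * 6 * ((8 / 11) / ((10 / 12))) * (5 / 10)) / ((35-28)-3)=288 / 605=0.48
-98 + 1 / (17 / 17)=-97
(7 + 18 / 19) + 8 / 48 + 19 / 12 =9.70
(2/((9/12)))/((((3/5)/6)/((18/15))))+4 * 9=68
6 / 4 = 3 / 2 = 1.50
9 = 9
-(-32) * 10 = 320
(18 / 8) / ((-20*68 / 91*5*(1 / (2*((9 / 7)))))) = -1053 / 13600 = -0.08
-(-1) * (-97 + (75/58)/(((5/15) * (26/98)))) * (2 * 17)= -2800.85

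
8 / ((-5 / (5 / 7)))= -8 / 7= -1.14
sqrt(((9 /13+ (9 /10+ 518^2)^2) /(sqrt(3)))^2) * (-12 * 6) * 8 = -23943289046799.73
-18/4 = -9/2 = -4.50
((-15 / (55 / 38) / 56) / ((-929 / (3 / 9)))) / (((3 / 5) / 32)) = 760 / 214599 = 0.00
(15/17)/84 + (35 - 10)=11905/476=25.01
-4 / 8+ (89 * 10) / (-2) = -891 / 2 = -445.50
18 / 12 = 1.50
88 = 88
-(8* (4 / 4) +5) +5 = -8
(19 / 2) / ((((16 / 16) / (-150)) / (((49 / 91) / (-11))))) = 9975 / 143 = 69.76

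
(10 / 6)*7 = 35 / 3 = 11.67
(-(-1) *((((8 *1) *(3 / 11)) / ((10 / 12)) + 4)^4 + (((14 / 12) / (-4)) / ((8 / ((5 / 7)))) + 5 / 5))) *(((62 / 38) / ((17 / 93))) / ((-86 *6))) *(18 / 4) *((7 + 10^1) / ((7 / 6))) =-1535109940231137 / 705110560000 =-2177.12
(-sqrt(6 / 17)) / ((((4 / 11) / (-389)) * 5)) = 4279 * sqrt(102) / 340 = 127.11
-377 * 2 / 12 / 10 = -377 / 60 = -6.28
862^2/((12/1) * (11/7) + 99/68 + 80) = 7407.25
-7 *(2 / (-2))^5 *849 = 5943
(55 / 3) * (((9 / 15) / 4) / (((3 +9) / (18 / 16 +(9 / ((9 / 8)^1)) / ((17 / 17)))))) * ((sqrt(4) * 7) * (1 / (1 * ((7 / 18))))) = 2409 / 32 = 75.28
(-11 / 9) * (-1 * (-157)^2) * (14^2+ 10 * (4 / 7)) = 382848268 / 63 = 6076956.63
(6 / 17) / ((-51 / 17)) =-2 / 17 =-0.12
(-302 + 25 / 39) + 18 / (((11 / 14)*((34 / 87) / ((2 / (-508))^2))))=-70896773479 / 235257594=-301.36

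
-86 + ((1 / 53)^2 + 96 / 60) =-1185393 / 14045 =-84.40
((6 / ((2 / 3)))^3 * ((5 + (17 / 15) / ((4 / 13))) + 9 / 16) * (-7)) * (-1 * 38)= 71715861 / 40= 1792896.52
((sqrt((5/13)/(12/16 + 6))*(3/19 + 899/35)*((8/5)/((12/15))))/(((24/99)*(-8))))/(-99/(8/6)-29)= 7271*sqrt(195)/1647870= 0.06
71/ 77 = 0.92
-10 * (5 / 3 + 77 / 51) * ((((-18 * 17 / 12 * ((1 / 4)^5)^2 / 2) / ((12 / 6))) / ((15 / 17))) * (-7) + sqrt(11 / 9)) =-180 * sqrt(11) / 17 - 3213 / 2097152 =-35.12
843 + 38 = 881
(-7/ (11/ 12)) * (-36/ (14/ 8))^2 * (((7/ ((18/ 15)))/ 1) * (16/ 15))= -221184/ 11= -20107.64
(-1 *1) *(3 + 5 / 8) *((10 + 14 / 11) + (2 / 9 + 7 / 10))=-350117 / 7920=-44.21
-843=-843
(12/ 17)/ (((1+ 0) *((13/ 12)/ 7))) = 1008/ 221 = 4.56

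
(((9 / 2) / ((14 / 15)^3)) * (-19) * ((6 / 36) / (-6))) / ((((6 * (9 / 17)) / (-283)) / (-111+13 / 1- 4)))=582732375 / 21952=26545.75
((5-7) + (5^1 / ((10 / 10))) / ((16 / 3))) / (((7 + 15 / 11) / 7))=-1309 / 1472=-0.89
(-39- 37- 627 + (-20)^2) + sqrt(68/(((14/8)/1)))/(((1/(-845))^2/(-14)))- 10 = -5712200*sqrt(119)- 313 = -62313058.34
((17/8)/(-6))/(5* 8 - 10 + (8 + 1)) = -17/1872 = -0.01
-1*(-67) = 67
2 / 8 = 1 / 4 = 0.25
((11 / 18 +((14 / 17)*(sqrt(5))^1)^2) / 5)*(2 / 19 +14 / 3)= 166552 / 43605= 3.82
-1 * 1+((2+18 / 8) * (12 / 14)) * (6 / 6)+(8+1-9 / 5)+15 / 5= 899 / 70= 12.84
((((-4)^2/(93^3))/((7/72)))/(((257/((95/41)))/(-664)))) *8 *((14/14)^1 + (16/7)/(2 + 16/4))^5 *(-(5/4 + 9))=331223879403520/656650037252727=0.50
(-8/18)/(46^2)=-1/4761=-0.00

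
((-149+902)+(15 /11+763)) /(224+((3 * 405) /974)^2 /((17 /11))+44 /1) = 269183968972 /47722469641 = 5.64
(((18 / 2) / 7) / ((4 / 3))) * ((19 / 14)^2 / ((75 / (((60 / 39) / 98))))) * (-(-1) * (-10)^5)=-8122500 / 218491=-37.18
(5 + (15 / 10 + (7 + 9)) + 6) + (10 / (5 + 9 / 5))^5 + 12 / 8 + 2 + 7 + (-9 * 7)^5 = -1409117907494303 / 1419857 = -992436497.12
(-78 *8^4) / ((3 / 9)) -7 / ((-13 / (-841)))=-12465919 / 13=-958916.85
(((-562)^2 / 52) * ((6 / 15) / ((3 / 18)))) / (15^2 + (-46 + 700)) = 315844 / 19045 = 16.58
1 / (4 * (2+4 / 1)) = 1 / 24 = 0.04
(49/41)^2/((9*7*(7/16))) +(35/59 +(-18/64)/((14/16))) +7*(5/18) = 56685799/24993108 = 2.27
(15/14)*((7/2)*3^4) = 1215/4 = 303.75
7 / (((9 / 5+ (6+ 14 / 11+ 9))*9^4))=55 / 931662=0.00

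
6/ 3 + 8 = 10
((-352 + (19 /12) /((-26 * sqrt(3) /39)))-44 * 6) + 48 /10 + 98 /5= -2958 /5-19 * sqrt(3) /24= -592.97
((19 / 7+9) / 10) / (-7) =-41 / 245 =-0.17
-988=-988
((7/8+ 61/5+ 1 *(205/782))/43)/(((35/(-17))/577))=-86.93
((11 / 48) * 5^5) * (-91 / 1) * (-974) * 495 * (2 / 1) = 251360484375 / 4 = 62840121093.75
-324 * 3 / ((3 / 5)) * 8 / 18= -720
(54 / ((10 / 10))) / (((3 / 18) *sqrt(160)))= 81 *sqrt(10) / 10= 25.61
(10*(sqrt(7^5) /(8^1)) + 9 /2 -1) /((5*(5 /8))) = 28 /25 + 98*sqrt(7) /5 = 52.98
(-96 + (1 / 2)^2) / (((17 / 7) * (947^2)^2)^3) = -131369 / 10223662481870972692452532548921788076932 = -0.00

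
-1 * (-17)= 17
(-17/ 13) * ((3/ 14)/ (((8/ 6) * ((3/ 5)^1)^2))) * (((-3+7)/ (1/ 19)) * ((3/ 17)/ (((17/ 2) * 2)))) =-1425/ 3094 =-0.46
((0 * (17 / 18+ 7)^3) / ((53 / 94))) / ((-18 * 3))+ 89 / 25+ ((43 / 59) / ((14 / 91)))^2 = 9051261 / 348100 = 26.00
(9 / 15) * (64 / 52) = 48 / 65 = 0.74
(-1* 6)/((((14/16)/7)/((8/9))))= -128/3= -42.67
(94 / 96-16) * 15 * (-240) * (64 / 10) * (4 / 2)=692160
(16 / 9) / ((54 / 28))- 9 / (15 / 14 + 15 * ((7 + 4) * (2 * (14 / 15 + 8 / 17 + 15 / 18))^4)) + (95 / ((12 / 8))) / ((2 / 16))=32194986375548793386 / 63427355903162817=507.59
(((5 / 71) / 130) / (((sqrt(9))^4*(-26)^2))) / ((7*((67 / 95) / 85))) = 8075 / 47406321144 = 0.00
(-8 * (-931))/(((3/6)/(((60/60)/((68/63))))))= 234612/17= 13800.71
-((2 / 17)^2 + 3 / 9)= -0.35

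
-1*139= -139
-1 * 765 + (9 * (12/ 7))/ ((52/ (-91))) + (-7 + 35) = -764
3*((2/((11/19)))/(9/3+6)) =38/33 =1.15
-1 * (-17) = 17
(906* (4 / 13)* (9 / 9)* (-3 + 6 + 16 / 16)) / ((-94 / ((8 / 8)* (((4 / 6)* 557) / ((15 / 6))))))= -5382848 / 3055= -1761.98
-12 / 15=-4 / 5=-0.80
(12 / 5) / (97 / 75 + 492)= 180 / 36997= 0.00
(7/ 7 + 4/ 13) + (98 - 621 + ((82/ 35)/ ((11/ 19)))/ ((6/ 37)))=-7458511/ 15015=-496.74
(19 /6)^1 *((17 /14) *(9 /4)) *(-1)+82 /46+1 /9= -6.76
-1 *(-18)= 18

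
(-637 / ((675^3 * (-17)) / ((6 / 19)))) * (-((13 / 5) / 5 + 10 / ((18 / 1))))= -308308 / 7450323046875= -0.00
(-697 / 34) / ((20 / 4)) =-41 / 10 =-4.10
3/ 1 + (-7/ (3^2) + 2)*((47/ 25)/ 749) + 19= 3708067/ 168525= 22.00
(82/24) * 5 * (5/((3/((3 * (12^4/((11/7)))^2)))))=1799652556800/121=14873161626.45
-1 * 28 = -28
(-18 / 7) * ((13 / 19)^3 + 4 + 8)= -1521090 / 48013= -31.68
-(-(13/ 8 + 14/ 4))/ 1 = 41/ 8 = 5.12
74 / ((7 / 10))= 740 / 7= 105.71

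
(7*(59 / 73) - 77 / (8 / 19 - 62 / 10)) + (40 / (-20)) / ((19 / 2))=14293600 / 761463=18.77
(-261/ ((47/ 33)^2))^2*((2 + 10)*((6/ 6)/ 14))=484716746646/ 34157767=14190.53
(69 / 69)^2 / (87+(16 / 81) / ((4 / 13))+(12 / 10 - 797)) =-405 / 286804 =-0.00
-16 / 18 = -8 / 9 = -0.89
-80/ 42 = -1.90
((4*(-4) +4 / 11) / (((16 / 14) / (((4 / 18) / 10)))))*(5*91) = -27391 / 198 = -138.34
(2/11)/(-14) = -1/77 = -0.01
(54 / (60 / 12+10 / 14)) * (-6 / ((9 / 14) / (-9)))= 3969 / 5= 793.80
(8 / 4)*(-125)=-250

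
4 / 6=2 / 3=0.67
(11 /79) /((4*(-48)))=-0.00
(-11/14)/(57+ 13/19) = -209/15344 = -0.01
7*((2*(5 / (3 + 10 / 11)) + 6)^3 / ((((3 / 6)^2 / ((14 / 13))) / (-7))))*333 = -45537773912064 / 1033591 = -44057827.43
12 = 12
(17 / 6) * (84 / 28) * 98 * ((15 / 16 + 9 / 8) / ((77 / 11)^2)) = 561 / 16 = 35.06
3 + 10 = 13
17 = 17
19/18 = 1.06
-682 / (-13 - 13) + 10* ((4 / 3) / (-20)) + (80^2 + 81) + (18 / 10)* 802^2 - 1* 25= 227028509 / 195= 1164248.76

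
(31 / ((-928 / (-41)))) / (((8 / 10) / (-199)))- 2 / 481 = -608301669 / 1785472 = -340.70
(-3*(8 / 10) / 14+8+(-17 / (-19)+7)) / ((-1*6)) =-5228 / 1995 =-2.62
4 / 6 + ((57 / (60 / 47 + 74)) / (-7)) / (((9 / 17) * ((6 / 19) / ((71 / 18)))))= -15129713 / 8024184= -1.89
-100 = -100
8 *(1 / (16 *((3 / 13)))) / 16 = 13 / 96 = 0.14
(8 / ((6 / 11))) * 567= 8316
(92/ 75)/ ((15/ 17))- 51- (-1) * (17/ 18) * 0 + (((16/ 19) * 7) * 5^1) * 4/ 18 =-306803/ 7125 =-43.06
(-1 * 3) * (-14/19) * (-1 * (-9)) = 378/19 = 19.89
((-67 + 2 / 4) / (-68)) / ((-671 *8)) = -133 / 730048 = -0.00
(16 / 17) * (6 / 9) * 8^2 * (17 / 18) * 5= 5120 / 27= 189.63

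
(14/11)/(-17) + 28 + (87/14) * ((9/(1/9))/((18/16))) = 622238/1309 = 475.35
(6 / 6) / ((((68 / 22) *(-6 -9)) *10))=-11 / 5100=-0.00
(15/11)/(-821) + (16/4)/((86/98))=1769431/388333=4.56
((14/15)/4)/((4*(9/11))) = 77/1080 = 0.07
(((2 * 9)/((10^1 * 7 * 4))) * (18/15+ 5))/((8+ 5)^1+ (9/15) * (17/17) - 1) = 31/980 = 0.03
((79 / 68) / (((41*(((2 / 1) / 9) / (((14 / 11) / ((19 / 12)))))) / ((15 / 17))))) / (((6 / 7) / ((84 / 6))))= 3658095 / 2476441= 1.48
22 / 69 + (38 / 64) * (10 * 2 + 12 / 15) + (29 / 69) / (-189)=3303707 / 260820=12.67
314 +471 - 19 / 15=11756 / 15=783.73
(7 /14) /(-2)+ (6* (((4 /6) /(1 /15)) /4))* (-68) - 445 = -5861 /4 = -1465.25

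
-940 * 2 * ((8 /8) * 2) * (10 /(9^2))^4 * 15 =-188000000 /14348907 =-13.10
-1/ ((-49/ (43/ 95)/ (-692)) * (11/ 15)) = -89268/ 10241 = -8.72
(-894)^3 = -714516984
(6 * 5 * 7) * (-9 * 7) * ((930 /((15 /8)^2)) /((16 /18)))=-3937248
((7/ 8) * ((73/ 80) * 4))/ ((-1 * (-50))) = 511/ 8000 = 0.06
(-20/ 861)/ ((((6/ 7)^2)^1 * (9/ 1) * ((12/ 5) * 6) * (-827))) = 175/ 593236872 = 0.00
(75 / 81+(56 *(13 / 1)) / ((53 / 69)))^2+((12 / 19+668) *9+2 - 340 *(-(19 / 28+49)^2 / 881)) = 6093594084407021603 / 6718384390284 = 907002.89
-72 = -72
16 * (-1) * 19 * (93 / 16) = -1767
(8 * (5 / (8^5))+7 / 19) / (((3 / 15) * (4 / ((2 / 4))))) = 143835 / 622592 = 0.23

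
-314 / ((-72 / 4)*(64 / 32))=157 / 18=8.72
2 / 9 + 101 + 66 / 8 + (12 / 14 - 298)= -47293 / 252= -187.67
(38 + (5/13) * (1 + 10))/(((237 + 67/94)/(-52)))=-206424/22345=-9.24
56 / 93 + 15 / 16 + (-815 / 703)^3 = -0.02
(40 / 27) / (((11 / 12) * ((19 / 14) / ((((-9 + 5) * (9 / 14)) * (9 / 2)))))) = -2880 / 209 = -13.78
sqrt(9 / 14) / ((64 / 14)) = 0.18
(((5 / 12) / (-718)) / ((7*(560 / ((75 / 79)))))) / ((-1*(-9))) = -25 / 1600921728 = -0.00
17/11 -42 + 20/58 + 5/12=-39.69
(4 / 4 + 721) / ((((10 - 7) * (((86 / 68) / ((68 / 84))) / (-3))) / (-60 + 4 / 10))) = 124360168 / 4515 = 27543.78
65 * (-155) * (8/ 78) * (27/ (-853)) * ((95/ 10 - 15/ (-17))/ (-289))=-4924350/ 4190789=-1.18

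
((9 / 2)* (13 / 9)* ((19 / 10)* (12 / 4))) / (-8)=-741 / 160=-4.63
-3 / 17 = -0.18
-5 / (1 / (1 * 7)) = -35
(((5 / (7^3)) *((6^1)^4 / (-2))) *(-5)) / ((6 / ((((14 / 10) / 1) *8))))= 4320 / 49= 88.16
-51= -51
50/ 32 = 25/ 16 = 1.56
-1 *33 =-33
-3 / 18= -1 / 6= -0.17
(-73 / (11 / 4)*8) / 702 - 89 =-344797 / 3861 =-89.30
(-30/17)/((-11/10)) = 300/187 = 1.60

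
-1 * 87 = -87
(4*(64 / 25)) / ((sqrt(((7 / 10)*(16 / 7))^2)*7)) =32 / 35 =0.91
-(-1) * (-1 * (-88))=88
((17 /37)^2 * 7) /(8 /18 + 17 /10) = 182070 /264217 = 0.69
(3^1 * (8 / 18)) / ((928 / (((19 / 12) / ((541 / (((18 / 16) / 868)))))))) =0.00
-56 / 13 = -4.31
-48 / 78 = -8 / 13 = -0.62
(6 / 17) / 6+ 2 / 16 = 25 / 136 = 0.18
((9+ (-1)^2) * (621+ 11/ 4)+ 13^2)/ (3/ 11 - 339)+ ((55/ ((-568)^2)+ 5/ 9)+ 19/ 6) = -3043520005/ 200349504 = -15.19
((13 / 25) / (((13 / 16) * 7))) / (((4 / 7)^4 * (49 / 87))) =609 / 400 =1.52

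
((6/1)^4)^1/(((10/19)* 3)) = 4104/5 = 820.80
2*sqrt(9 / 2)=3*sqrt(2)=4.24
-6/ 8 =-3/ 4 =-0.75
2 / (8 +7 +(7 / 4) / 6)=48 / 367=0.13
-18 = -18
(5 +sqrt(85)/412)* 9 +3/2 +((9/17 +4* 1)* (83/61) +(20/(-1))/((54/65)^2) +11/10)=9* sqrt(85)/412 +93683644/3779865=24.99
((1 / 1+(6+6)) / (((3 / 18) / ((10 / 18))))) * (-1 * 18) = -780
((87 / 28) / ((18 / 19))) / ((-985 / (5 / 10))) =-551 / 330960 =-0.00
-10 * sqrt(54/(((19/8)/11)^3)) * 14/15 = -9856 * sqrt(627)/361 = -683.64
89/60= 1.48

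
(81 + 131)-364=-152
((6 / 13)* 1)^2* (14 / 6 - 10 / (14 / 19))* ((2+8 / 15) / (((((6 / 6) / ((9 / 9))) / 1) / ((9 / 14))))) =-161424 / 41405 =-3.90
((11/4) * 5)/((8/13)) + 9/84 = 5029/224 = 22.45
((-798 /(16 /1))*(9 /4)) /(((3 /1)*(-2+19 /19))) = 1197 /32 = 37.41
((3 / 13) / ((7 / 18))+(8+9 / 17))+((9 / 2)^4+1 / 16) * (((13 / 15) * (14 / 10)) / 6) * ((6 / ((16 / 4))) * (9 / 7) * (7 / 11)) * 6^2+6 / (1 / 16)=3769.40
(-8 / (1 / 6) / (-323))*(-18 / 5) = -864 / 1615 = -0.53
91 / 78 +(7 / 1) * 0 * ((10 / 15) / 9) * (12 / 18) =1.17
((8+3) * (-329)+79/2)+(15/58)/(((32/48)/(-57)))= -3601.61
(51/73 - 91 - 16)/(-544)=485/2482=0.20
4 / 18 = 2 / 9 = 0.22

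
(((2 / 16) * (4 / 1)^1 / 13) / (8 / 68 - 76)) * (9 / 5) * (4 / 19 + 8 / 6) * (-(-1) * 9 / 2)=-1683 / 265525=-0.01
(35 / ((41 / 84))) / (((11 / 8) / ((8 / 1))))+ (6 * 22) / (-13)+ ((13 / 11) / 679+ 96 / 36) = 409.72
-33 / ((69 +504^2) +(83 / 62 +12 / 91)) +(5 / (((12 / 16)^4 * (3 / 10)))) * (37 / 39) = 678930294126478 / 13585808951559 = 49.97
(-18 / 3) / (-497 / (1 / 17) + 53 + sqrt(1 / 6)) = 6*sqrt(6) / 422956895 + 302256 / 422956895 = 0.00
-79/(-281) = 79/281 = 0.28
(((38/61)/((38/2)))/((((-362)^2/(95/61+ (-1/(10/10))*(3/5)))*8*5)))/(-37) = -73/451043619700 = -0.00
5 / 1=5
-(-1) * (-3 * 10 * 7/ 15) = -14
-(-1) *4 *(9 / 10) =18 / 5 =3.60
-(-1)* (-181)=-181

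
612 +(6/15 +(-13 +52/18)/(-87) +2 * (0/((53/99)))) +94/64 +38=81680677/125280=651.98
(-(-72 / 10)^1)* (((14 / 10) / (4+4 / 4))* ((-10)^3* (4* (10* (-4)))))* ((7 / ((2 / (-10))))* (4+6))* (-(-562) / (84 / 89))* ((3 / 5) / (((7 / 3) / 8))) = -138289766400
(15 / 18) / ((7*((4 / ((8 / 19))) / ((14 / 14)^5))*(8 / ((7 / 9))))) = 5 / 4104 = 0.00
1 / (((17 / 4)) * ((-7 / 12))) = -48 / 119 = -0.40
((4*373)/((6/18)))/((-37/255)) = -1141380/37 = -30848.11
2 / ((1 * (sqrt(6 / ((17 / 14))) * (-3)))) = -sqrt(357) / 63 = -0.30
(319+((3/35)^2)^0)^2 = 102400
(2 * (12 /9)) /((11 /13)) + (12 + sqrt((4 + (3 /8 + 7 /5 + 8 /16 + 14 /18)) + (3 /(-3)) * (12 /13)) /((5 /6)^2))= 3 * sqrt(3729310) /1625 + 500 /33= 18.72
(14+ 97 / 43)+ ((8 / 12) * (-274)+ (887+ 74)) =102502 / 129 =794.59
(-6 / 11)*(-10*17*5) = 5100 / 11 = 463.64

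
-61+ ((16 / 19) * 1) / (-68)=-19707 / 323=-61.01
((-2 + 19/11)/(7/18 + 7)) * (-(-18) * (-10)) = 9720/1463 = 6.64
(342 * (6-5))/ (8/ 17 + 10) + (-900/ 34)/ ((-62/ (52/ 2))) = 2052639/ 46903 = 43.76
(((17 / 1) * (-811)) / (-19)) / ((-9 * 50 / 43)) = -592841 / 8550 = -69.34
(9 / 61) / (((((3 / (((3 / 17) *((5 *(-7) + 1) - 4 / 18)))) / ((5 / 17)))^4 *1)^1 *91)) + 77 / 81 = 3834324024024109 / 4032664449369777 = 0.95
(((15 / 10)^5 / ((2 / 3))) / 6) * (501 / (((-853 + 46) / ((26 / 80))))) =-527553 / 1377280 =-0.38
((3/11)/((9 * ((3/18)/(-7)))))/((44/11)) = -0.32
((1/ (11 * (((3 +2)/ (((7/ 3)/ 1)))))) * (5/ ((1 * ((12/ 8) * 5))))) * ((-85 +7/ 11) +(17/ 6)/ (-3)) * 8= -945896/ 49005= -19.30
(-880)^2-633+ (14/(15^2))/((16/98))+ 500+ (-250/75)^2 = 696850643/900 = 774278.49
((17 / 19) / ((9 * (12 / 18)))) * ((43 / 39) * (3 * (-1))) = -731 / 1482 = -0.49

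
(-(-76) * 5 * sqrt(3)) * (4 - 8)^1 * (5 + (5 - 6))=-6080 * sqrt(3)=-10530.87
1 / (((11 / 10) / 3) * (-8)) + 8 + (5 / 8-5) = 289 / 88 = 3.28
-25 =-25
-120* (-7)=840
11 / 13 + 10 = 141 / 13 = 10.85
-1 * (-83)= 83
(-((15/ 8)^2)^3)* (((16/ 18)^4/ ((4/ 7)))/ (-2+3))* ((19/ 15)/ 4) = -415625/ 27648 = -15.03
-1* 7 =-7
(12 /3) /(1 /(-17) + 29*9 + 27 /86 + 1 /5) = 29240 /1911237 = 0.02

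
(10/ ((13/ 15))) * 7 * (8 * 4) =33600/ 13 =2584.62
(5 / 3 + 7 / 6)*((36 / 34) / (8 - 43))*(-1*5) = 3 / 7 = 0.43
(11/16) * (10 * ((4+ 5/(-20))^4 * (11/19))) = 30628125/38912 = 787.11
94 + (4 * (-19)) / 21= 1898 / 21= 90.38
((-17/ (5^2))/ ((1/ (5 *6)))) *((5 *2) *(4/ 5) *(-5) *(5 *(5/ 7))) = 20400/ 7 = 2914.29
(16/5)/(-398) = -8/995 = -0.01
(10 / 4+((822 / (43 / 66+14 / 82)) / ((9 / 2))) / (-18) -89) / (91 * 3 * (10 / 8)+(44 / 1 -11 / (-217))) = -1718041514 / 6697181025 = -0.26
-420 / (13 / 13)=-420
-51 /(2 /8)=-204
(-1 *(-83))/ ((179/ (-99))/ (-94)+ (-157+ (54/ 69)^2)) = -0.53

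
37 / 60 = 0.62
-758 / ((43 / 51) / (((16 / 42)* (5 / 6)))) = -257720 / 903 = -285.40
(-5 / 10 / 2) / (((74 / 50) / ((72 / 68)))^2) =-0.13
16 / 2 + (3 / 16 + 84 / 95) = 13789 / 1520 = 9.07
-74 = -74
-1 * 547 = -547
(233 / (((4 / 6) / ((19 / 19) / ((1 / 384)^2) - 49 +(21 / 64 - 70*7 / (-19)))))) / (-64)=-125315791029 / 155648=-805123.04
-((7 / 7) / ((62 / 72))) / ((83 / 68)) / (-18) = 0.05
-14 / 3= -4.67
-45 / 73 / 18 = -5 / 146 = -0.03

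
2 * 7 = 14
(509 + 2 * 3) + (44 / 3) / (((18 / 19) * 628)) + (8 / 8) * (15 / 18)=2186722 / 4239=515.86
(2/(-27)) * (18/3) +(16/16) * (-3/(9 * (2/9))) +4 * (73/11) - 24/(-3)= 6455/198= 32.60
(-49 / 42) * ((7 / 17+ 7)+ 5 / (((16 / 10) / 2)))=-15.94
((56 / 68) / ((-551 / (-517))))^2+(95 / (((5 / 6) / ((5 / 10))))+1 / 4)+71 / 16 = 87438278347 / 1403851024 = 62.28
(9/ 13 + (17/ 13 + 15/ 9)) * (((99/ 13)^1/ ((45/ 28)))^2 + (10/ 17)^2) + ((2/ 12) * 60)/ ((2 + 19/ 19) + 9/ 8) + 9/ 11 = 3499071391/ 40293825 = 86.84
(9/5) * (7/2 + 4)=13.50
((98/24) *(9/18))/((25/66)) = 539/100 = 5.39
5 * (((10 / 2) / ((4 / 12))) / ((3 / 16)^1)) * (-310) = -124000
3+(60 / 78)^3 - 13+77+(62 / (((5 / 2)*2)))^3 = 1974.08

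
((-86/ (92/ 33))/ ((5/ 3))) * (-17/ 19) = 16.56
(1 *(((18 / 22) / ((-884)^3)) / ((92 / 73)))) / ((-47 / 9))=5913 / 32857549094656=0.00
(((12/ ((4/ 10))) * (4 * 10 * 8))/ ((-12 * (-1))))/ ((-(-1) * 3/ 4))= 3200/ 3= 1066.67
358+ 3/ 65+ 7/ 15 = 13982/ 39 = 358.51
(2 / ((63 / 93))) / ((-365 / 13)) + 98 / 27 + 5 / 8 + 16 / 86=102885599 / 23730840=4.34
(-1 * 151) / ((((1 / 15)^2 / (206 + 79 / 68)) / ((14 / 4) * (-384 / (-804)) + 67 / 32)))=-3863784825225 / 145792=-26502035.95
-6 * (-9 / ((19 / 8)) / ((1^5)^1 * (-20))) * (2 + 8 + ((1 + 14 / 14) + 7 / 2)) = -1674 / 95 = -17.62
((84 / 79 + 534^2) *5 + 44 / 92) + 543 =2591639420 / 1817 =1426328.79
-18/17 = -1.06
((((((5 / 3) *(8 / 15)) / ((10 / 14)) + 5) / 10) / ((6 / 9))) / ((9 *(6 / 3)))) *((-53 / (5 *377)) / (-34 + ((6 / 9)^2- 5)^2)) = 44679 / 404521000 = 0.00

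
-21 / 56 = -3 / 8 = -0.38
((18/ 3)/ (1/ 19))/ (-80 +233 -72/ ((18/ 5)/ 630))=-0.01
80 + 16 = 96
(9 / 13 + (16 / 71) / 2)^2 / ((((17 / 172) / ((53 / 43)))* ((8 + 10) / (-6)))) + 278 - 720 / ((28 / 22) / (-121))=20902456586458 / 304138653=68726.73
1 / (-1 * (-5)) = 1 / 5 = 0.20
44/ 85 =0.52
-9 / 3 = -3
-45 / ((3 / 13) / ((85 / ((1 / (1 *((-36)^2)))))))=-21481200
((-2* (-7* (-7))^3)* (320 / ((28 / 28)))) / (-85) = 15059072 / 17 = 885827.76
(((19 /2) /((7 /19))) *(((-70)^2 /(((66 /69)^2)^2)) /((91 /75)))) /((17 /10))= 73175.69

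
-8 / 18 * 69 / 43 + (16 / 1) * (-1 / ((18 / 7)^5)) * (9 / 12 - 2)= -10873183 / 20312856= -0.54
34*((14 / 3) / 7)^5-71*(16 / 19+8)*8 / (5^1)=-23084672 / 23085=-999.99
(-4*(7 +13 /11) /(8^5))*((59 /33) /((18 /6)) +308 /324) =-3445 /2230272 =-0.00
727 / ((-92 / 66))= -23991 / 46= -521.54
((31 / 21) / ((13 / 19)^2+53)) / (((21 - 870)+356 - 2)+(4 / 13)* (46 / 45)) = -727415 / 13033591858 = -0.00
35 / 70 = 1 / 2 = 0.50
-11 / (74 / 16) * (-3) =264 / 37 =7.14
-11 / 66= -0.17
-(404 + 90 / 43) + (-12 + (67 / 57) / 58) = -59432387 / 142158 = -418.07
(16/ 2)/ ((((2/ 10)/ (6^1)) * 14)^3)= 27000/ 343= 78.72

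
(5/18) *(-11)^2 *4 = 134.44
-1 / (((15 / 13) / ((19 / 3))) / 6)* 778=-384332 / 15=-25622.13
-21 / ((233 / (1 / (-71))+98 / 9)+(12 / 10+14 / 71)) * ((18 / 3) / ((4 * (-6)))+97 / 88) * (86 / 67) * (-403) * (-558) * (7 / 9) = 18922767625125 / 77850240094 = 243.07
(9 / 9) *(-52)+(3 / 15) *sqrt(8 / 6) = -52+2 *sqrt(3) / 15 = -51.77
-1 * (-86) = 86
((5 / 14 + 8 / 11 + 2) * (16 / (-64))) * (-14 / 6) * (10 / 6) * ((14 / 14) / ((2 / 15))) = 22.49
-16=-16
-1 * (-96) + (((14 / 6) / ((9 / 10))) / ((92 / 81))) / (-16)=70551 / 736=95.86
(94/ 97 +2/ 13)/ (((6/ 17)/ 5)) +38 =67978/ 1261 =53.91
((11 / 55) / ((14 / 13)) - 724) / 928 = -50667 / 64960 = -0.78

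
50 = 50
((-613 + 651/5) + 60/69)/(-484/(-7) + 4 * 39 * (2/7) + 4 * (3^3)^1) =-193977/89240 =-2.17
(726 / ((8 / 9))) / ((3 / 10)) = 5445 / 2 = 2722.50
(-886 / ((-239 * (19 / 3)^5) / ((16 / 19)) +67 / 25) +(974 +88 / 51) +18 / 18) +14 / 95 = 1330427073045828571 / 1361924066230755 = 976.87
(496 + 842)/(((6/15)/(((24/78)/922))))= 6690/5993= 1.12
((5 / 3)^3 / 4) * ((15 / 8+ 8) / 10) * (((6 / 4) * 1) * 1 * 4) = 6.86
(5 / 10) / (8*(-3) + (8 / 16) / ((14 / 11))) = -0.02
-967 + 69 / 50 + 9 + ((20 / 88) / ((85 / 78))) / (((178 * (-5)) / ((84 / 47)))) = -37414429031 / 39111050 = -956.62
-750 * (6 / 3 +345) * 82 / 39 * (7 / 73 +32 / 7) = -16965697500 / 6643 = -2553921.04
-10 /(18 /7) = -3.89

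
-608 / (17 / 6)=-3648 / 17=-214.59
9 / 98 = 0.09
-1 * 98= -98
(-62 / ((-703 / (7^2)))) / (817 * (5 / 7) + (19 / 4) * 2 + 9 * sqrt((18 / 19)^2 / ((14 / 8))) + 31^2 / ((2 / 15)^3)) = 73495279497584 / 6905084897364265957-440971776 * sqrt(7) / 6905084897364265957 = 0.00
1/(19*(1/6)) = 6/19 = 0.32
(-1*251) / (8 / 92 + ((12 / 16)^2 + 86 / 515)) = -47569520 / 154733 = -307.43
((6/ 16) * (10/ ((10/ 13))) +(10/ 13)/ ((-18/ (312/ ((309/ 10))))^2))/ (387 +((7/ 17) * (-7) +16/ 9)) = 598023127/ 45099113616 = 0.01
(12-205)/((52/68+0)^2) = -55777/169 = -330.04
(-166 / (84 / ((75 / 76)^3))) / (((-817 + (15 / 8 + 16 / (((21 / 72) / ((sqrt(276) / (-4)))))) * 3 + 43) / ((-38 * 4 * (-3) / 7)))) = 106291875 / 137758322 -39840000 * sqrt(69) / 482154127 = 0.09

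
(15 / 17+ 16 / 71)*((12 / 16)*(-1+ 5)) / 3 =1337 / 1207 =1.11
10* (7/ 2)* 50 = 1750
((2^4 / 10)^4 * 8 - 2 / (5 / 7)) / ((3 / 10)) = 62036 / 375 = 165.43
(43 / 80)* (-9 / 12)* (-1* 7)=903 / 320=2.82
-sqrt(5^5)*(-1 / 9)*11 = 275*sqrt(5) / 9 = 68.32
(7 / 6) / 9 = 7 / 54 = 0.13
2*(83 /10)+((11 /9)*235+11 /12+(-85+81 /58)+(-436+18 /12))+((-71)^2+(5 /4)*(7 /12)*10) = 50476639 /10440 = 4834.93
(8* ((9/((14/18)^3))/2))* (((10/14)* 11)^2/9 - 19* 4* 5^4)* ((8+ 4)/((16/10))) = -458055668250/16807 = -27253862.57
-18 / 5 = -3.60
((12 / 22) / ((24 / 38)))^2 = 361 / 484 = 0.75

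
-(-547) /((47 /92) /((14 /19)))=704536 /893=788.95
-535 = -535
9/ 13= 0.69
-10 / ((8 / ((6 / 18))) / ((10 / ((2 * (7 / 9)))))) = -75 / 28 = -2.68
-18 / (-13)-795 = -10317 / 13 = -793.62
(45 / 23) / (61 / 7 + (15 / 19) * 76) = 315 / 11063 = 0.03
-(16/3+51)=-169/3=-56.33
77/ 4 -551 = -2127/ 4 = -531.75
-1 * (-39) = 39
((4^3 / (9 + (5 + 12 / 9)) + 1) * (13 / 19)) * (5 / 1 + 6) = 17017 / 437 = 38.94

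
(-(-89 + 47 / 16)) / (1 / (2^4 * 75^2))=7745625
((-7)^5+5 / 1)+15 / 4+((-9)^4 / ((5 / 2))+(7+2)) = -283297 / 20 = -14164.85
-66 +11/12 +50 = -181/12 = -15.08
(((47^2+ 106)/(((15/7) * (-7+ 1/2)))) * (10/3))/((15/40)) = -518560/351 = -1477.38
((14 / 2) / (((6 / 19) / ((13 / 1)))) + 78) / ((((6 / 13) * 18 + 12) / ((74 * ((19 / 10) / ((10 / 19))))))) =381489277 / 79200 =4816.78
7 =7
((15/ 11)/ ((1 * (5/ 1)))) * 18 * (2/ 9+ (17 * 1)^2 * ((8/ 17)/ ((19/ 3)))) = 22260/ 209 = 106.51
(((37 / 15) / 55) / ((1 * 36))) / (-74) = -1 / 59400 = -0.00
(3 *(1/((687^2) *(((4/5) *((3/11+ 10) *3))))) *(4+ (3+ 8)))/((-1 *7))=-275/497769972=-0.00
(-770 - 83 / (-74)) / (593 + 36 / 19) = -1081043 / 836422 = -1.29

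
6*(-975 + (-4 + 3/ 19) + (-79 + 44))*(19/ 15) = -38526/ 5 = -7705.20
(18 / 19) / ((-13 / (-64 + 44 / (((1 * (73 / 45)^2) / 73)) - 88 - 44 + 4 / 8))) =-1346913 / 18031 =-74.70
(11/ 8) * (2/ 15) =0.18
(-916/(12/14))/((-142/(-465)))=-248465/71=-3499.51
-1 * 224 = -224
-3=-3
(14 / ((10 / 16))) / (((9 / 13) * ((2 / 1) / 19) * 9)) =13832 / 405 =34.15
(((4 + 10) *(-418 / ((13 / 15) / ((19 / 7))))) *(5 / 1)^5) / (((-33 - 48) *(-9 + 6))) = -248187500 / 1053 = -235695.63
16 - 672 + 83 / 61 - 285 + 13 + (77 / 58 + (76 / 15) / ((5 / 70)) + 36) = -43431343 / 53070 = -818.38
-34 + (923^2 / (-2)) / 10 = -42630.45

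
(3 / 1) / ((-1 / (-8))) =24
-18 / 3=-6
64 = 64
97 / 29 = 3.34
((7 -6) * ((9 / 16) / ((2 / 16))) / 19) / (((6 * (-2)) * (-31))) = 3 / 4712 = 0.00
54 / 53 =1.02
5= 5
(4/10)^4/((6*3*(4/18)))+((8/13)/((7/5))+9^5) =3358437239/56875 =59049.45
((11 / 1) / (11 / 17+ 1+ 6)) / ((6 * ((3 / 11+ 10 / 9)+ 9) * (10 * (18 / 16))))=2057 / 1002300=0.00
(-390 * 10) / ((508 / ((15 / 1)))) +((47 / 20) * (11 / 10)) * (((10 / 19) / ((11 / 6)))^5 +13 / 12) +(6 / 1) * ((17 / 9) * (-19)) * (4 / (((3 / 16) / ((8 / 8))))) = -4706.13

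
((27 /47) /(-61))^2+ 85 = 698674294 /8219689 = 85.00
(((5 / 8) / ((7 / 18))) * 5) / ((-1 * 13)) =-225 / 364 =-0.62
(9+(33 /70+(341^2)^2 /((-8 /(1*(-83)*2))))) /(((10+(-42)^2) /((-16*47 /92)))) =-1846126730722457 /1428070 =-1292742464.11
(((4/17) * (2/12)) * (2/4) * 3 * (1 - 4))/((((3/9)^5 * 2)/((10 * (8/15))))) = -1944/17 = -114.35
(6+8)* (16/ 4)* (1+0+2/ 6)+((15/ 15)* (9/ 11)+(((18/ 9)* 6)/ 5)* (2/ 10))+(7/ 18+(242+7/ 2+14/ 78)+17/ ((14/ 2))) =73076908/ 225225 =324.46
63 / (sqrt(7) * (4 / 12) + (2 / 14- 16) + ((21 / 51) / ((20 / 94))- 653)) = -0.09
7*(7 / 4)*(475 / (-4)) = -23275 / 16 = -1454.69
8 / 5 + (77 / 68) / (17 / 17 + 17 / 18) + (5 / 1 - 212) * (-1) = 35561 / 170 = 209.18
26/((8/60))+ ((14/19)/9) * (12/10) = 55603/285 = 195.10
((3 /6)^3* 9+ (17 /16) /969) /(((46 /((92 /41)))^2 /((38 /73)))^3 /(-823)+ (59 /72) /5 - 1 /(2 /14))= -146459894880 /83155097671756693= -0.00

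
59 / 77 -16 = -1173 / 77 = -15.23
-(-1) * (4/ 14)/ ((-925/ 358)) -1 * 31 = -31.11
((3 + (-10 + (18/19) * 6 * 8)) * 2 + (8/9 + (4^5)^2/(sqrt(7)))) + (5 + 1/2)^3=334081/1368 + 1048576 * sqrt(7)/7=396568.69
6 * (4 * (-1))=-24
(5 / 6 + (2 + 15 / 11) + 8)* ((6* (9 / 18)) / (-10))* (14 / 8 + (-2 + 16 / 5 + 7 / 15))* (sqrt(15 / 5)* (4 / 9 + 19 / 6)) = -429065* sqrt(3) / 9504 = -78.19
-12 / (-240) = 1 / 20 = 0.05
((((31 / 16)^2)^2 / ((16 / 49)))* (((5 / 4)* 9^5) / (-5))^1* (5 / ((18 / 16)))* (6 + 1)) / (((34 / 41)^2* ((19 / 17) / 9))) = -157213979273827035 / 677380096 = -232091229.43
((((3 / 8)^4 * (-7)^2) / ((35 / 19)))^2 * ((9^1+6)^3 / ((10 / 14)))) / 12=7311624327 / 67108864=108.95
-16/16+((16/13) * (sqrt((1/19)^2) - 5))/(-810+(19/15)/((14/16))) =-10405943/10484903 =-0.99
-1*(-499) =499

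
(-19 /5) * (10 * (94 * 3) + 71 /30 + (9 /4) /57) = -3217543 /300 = -10725.14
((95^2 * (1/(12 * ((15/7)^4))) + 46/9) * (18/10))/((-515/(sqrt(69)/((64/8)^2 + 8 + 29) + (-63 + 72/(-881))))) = 244767367/27222900 - 990961 * sqrt(69)/702202500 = 8.98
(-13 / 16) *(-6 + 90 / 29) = 273 / 116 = 2.35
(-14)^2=196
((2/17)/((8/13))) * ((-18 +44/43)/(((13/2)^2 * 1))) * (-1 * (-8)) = -5840/9503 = -0.61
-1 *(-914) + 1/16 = 14625/16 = 914.06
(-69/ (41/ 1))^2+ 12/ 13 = 82065/ 21853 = 3.76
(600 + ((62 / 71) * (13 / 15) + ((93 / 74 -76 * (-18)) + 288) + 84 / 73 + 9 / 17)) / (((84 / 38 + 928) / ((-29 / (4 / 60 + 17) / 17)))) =-121773916806109 / 501516917251072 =-0.24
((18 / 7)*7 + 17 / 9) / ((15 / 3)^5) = 179 / 28125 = 0.01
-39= -39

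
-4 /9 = -0.44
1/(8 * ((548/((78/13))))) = 3/2192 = 0.00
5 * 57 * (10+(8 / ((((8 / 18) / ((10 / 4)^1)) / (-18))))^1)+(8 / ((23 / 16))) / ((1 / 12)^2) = -5225568 / 23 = -227198.61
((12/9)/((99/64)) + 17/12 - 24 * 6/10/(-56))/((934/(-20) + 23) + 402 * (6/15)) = 105437/5700618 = 0.02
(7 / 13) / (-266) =-1 / 494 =-0.00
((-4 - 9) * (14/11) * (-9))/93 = 546/341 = 1.60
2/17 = 0.12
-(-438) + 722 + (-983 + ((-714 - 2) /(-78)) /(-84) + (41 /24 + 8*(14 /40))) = 5942633 /32760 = 181.40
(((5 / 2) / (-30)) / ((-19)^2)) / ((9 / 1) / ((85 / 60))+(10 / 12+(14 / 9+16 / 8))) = -51 / 2373214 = -0.00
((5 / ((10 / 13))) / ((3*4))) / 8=13 / 192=0.07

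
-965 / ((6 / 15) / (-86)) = 207475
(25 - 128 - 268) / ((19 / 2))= -742 / 19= -39.05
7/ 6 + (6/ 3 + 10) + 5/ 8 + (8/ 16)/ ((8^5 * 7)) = 18980867/ 1376256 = 13.79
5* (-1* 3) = -15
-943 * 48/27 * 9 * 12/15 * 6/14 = -181056/35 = -5173.03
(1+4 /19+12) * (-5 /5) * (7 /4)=-1757 /76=-23.12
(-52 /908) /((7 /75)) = -975 /1589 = -0.61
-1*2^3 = -8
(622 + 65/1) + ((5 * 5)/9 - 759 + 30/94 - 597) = -281677/423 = -665.90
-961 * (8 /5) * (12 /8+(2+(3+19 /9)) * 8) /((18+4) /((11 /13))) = -3453.03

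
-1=-1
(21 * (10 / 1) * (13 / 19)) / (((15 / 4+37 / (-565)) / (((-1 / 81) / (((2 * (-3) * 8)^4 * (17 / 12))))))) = -257075 / 4015582636032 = -0.00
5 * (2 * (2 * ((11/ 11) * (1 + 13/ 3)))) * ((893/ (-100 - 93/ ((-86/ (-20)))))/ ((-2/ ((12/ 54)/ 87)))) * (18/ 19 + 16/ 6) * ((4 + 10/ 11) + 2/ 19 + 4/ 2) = 19530685312/ 770286429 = 25.36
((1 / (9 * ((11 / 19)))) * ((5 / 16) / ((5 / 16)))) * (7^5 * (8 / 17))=2554664 / 1683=1517.92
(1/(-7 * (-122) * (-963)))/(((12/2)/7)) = -1/704916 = -0.00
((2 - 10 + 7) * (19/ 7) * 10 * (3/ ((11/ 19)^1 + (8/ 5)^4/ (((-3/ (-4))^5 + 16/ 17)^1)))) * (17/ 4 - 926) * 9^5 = 15115958273593546875/ 20941211438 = 721828262.82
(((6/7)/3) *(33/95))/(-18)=-11/1995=-0.01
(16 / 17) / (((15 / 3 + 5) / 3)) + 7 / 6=739 / 510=1.45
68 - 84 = -16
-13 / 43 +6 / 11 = 115 / 473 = 0.24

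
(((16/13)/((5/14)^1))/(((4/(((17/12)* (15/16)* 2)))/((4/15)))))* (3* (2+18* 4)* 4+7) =546.18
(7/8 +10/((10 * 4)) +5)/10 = 49/80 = 0.61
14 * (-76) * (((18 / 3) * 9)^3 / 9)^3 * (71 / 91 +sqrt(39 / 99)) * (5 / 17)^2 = -1444968086614732800 / 3757 - 47487214114099200 * sqrt(429) / 3179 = -694002972531425.57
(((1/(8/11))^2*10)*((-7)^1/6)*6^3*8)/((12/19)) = -241395/4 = -60348.75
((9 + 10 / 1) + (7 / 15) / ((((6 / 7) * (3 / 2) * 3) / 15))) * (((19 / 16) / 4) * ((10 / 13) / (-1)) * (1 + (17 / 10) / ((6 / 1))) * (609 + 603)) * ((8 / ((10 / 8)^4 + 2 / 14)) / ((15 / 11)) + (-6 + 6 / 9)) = 1287163493 / 56835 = 22647.37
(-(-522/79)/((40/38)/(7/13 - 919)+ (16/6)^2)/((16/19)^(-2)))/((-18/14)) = -186149376/363159445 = -0.51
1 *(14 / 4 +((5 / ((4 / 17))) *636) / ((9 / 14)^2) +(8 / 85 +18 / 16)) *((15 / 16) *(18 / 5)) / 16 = 600513043 / 87040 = 6899.28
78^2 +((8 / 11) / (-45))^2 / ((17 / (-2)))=25342445572 / 4165425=6084.00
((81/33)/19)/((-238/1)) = -27/49742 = -0.00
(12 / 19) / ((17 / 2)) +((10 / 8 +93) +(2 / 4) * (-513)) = -209531 / 1292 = -162.18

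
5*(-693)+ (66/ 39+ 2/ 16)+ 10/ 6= -1079993/ 312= -3461.52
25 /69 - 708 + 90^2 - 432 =480265 /69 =6960.36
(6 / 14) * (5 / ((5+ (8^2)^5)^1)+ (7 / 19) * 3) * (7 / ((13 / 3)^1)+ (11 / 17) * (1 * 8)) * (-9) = -16032039316344 / 553692869821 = -28.95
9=9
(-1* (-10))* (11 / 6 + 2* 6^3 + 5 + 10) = 13465 / 3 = 4488.33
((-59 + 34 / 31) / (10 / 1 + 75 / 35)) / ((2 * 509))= -2513 / 536486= -0.00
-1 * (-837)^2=-700569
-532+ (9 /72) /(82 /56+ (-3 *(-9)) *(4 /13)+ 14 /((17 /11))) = -123981053 /233050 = -531.99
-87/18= -29/6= -4.83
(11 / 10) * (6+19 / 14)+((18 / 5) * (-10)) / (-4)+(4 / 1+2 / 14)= 2973 / 140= 21.24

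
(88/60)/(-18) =-0.08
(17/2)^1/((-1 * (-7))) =17/14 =1.21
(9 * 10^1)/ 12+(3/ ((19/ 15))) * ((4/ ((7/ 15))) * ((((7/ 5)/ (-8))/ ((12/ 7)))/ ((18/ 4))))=535/ 76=7.04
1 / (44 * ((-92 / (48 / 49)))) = -3 / 12397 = -0.00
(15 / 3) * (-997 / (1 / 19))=-94715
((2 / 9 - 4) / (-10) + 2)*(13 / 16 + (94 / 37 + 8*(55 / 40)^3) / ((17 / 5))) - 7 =20384821 / 1811520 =11.25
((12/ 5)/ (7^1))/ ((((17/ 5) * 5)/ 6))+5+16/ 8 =4237/ 595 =7.12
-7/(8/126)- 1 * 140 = -1001/4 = -250.25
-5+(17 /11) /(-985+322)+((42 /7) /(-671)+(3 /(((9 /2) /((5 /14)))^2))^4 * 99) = -14880231848163995 /2969359219854027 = -5.01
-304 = -304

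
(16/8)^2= 4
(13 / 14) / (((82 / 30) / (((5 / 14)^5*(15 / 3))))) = 3046875 / 308710976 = 0.01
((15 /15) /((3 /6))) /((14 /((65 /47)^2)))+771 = 11926198 /15463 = 771.27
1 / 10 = 0.10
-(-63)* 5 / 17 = 315 / 17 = 18.53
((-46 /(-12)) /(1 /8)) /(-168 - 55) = -92 /669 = -0.14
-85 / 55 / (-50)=17 / 550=0.03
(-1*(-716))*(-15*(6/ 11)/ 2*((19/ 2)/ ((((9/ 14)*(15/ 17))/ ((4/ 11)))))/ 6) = -3237752/ 1089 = -2973.14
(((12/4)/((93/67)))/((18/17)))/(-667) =-1139/372186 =-0.00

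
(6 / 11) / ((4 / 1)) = 3 / 22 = 0.14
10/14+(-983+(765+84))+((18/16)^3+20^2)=268.14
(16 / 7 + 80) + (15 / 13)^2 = 98919 / 1183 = 83.62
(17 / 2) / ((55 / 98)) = 833 / 55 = 15.15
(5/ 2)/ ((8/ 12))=15/ 4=3.75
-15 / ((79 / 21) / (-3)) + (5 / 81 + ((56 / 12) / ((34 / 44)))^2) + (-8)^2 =208039868 / 1849311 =112.50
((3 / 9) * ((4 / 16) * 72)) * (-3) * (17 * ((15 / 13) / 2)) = -2295 / 13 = -176.54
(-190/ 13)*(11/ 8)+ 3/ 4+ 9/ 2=-193/ 13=-14.85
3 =3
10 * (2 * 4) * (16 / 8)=160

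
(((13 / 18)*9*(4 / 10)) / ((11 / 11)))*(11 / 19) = 143 / 95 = 1.51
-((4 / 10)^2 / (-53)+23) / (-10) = 30471 / 13250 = 2.30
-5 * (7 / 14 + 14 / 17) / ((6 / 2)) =-75 / 34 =-2.21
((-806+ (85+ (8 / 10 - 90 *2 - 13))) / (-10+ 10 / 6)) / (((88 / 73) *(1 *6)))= 166659 / 11000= 15.15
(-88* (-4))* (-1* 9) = -3168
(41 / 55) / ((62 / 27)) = 1107 / 3410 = 0.32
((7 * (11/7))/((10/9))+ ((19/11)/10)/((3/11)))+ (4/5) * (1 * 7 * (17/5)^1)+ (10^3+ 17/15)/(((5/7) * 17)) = 5713/51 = 112.02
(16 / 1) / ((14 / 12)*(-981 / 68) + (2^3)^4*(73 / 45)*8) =97920 / 325217699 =0.00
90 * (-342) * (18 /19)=-29160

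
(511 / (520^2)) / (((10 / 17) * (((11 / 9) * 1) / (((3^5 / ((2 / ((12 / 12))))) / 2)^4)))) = 272607264823383 / 7614464000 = 35801.24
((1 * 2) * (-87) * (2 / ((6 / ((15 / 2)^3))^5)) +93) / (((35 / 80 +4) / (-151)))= 23673300563945664933 / 1163264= 20350754913713.19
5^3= 125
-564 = -564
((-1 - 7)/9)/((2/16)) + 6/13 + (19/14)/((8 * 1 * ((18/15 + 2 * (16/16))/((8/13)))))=-173417/26208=-6.62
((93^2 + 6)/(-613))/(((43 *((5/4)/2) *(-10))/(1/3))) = 2308/131795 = 0.02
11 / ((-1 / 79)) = -869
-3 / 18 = -1 / 6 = -0.17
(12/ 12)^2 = 1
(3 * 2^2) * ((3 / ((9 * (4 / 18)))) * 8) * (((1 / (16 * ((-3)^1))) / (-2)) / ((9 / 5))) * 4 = 10 / 3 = 3.33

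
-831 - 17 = -848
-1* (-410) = 410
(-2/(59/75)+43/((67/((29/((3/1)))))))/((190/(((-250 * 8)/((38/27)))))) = -39080700/1427033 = -27.39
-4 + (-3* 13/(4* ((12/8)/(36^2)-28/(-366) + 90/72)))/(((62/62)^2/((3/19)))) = -6859540/1329487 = -5.16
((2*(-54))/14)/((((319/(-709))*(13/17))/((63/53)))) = 5857758/219791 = 26.65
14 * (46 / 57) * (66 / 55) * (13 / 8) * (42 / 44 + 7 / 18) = 14651 / 495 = 29.60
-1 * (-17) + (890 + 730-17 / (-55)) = 90052 / 55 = 1637.31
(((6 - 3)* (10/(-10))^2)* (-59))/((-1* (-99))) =-59/33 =-1.79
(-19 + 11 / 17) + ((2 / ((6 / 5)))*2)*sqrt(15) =-312 / 17 + 10*sqrt(15) / 3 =-5.44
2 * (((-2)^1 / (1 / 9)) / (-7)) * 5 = 180 / 7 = 25.71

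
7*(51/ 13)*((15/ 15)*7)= 192.23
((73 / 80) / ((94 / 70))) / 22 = 511 / 16544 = 0.03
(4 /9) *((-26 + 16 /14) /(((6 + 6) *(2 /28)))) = -116 /9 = -12.89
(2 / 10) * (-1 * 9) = -9 / 5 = -1.80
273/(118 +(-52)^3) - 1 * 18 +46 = 187307/6690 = 28.00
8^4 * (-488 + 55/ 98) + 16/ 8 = -97830814/ 49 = -1996547.22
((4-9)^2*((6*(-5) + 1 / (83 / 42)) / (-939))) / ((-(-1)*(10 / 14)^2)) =39984 / 25979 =1.54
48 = 48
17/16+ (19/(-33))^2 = 1.39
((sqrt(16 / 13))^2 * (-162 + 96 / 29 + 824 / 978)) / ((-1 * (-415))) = -7162976 / 15301299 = -0.47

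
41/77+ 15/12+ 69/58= 26547/8932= 2.97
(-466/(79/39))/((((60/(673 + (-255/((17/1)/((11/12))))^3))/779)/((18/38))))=137815886403/50560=2725788.89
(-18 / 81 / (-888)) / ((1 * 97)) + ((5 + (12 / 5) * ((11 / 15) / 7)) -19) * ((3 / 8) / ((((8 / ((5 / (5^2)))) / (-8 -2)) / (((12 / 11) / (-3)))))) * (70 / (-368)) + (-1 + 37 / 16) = 5498189437 / 3922633440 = 1.40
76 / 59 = 1.29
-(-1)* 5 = 5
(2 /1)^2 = 4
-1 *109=-109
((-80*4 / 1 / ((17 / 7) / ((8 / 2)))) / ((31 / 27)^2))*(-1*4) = 26127360 / 16337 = 1599.28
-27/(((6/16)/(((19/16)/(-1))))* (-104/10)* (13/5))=-4275/1352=-3.16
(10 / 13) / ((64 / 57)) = 285 / 416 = 0.69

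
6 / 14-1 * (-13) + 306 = 2236 / 7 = 319.43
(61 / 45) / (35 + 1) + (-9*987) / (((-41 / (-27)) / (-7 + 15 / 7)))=1887208541 / 66420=28413.26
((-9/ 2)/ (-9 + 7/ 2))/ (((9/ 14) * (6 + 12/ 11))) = 7/ 39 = 0.18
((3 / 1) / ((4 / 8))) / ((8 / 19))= 57 / 4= 14.25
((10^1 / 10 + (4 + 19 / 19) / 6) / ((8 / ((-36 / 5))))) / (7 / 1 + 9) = -33 / 320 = -0.10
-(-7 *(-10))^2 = -4900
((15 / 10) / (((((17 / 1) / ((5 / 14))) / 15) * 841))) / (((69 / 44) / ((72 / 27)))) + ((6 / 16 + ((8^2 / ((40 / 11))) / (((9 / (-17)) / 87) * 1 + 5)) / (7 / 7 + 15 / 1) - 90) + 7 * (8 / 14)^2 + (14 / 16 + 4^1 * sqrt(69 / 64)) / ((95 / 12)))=-86.48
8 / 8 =1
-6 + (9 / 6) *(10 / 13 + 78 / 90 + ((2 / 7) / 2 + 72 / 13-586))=-397681 / 455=-874.02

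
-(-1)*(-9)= -9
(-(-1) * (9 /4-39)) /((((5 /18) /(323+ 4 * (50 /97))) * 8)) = -41715513 /7760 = -5375.71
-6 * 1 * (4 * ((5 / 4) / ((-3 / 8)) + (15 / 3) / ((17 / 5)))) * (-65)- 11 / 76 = -3754587 / 1292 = -2906.03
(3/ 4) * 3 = 9/ 4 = 2.25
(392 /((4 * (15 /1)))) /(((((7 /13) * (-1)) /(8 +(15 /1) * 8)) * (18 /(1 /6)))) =-5824 /405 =-14.38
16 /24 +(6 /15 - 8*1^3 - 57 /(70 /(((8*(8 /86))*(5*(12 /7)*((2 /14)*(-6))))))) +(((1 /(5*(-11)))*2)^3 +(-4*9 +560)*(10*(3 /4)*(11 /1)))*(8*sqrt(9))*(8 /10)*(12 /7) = 52373405677638664 /36807973125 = 1422882.09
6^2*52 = 1872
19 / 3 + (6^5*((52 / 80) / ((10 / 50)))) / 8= 3165.33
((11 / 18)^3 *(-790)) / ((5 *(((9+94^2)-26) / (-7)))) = 736043 / 25716204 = 0.03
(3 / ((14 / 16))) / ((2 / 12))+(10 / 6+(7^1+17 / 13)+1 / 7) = 8378 / 273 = 30.69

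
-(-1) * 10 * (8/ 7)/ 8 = 10/ 7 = 1.43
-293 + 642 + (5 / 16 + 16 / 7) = 39379 / 112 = 351.60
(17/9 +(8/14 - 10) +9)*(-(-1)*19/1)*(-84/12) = -194.22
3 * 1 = 3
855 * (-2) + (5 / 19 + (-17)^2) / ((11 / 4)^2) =-3843354 / 2299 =-1671.75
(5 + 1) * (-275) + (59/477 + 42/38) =-14942812/9063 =-1648.77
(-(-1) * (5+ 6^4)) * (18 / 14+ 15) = 21187.71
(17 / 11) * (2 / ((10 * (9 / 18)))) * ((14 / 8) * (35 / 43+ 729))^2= 205090831673 / 203390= 1008362.42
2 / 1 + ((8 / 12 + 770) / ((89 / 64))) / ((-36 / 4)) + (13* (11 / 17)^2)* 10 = -3574628 / 694467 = -5.15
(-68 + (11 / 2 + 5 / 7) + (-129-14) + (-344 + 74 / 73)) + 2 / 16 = -2238781 / 4088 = -547.65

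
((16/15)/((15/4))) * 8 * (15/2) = 256/15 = 17.07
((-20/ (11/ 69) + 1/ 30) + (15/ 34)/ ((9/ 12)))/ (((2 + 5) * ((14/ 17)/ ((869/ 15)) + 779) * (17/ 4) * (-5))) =110649454/ 102712264725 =0.00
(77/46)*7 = 539/46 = 11.72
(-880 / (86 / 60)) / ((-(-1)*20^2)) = -66 / 43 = -1.53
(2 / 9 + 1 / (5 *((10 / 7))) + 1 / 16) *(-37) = -56573 / 3600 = -15.71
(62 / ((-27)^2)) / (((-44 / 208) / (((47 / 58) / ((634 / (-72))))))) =303056 / 8190963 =0.04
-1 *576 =-576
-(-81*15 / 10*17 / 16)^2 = -17065161 / 1024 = -16665.20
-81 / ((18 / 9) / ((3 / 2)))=-243 / 4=-60.75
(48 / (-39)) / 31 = -16 / 403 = -0.04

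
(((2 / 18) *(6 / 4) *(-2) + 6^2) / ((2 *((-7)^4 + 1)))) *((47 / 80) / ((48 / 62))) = 155899 / 27671040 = 0.01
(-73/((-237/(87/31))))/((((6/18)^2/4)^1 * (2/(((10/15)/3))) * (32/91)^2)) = 17530877/626944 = 27.96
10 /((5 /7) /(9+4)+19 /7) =65 /18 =3.61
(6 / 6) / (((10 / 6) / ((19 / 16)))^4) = 10556001 / 40960000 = 0.26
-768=-768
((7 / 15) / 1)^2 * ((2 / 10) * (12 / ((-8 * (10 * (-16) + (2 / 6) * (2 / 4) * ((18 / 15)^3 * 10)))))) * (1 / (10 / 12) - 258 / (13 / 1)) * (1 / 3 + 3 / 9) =-4949 / 957450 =-0.01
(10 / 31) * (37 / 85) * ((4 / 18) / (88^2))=37 / 9182448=0.00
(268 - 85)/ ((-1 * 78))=-61/ 26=-2.35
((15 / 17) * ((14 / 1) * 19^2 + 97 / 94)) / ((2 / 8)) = 14255190 / 799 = 17841.29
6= 6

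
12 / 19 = 0.63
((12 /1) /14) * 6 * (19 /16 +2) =16.39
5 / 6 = 0.83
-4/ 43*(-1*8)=32/ 43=0.74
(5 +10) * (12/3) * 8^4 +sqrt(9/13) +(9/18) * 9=3 * sqrt(13)/13 +491529/2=245765.33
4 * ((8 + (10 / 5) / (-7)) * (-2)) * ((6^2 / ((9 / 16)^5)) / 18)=-33554432 / 15309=-2191.81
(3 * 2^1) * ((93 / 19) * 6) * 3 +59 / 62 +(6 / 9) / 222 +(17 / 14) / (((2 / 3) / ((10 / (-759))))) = 183947997700 / 347358627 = 529.56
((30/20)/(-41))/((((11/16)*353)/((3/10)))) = -36/796015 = -0.00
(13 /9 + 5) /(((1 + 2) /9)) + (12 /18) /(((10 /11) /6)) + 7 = 461 /15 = 30.73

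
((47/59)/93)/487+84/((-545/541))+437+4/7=3610707080668/10194324735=354.19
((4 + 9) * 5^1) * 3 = 195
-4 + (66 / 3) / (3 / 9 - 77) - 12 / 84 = -4.43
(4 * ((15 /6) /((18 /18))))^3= 1000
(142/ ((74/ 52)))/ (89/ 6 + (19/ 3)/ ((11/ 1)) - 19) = -81224/ 2923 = -27.79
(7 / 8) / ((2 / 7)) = 49 / 16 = 3.06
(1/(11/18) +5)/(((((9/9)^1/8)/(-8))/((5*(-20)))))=467200/11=42472.73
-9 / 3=-3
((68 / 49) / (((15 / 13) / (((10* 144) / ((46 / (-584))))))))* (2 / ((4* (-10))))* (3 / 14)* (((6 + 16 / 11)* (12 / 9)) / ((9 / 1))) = 338663936 / 1301685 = 260.17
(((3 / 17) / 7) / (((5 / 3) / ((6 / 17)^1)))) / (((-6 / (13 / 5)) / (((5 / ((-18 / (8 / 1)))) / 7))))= 52 / 70805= 0.00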